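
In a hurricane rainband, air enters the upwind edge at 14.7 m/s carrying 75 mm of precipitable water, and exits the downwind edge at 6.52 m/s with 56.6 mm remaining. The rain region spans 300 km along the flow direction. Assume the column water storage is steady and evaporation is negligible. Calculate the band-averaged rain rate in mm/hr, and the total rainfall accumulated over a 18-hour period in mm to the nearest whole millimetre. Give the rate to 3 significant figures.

R ≈ 8.80 mm/hr; total ≈ 158 mm

Column moisture flux per unit crosswind length is F = V × PW.
Inflow: F_in = 14.7 × 75 = 1102.5 mm·m/s
Outflow: F_out = 6.52 × 56.6 = 369.032 mm·m/s
Steady-state rate R = (F_in − F_out)/L = (1102.5 − 369.032) / 300000 m = 2.445e-03 mm/s.
R = 2.445e-03 × 3600 = 8.80 mm/hr.
Over 18 h: total = 8.80 × 18 = 158.4 ≈ 158 mm.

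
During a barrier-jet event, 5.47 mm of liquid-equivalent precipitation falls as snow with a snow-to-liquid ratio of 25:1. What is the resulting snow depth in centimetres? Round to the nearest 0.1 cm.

snow depth ≈ 13.7 cm

Snow depth = liquid × ratio = 5.47 mm × 25 = 136.75 mm = 13.7 cm.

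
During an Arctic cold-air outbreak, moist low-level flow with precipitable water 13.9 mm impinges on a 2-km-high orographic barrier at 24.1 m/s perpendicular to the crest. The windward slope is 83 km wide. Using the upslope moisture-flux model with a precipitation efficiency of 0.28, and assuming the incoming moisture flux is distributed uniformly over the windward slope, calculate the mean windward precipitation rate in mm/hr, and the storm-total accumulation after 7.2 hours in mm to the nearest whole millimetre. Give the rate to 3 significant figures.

R ≈ 4.07 mm/hr; total ≈ 29 mm

Incoming column moisture flux per unit ridge length: F = V × PW = 24.1 × 13.9 = 334.99 mm·m/s.
Spread over the 83 km slope with efficiency ε = 0.28: R = ε·F/W = 0.28 × 334.99 / 83000 m = 1.130e-03 mm/s.
R = 1.130e-03 × 3600 = 4.07 mm/hr.
Over 7.2 h: total = 4.07 × 7.2 = 29.304 ≈ 29 mm.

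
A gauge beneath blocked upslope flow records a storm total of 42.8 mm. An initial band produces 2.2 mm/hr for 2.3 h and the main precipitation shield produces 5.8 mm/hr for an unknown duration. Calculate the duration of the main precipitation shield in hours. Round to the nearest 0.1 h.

Known phases: 2.2 × 2.3 = 5.06 mm.
Remaining depth = 42.8 − 5.06 = 37.74 mm.
Duration = 37.74 / 5.8 = 6.5 h.

duration ≈ 6.5 h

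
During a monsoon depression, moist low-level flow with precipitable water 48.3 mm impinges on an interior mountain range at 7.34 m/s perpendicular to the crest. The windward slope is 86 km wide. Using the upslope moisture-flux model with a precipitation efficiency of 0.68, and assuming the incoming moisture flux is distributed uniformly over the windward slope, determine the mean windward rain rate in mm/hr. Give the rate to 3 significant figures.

Incoming column moisture flux per unit ridge length: F = V × PW = 7.34 × 48.3 = 354.522 mm·m/s.
Spread over the 86 km slope with efficiency ε = 0.68: R = ε·F/W = 0.68 × 354.522 / 86000 m = 2.803e-03 mm/s.
R = 2.803e-03 × 3600 = 10.1 mm/hr.

R ≈ 10.1 mm/hr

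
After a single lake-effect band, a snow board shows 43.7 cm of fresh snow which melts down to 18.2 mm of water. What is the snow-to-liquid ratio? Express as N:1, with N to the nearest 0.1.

Ratio = snow depth / SWE = 437 mm / 18.2 mm = 24.0, i.e. 24.0:1.

ratio ≈ 24.0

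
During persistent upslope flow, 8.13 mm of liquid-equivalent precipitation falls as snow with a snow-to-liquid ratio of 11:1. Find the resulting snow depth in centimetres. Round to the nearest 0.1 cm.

Snow depth = liquid × ratio = 8.13 mm × 11 = 89.43 mm = 8.9 cm.

snow depth ≈ 8.9 cm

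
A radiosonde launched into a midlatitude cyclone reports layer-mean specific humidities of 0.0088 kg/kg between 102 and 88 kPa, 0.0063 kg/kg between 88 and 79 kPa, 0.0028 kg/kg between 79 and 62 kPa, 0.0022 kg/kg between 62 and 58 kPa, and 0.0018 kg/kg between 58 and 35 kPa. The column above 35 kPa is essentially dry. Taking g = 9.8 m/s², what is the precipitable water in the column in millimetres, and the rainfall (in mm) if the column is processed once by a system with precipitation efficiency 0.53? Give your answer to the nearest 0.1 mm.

PW ≈ 28.3 mm; rainfall ≈ 15.0 mm

Precipitable water is the column-integrated vapour mass per unit area: PW = (1/g) Σ q̄ Δp, with q in kg/kg and Δp in Pa (1 kg/m² of water = 1 mm).
Layer 102–88 kPa: Δp = 140 hPa = 14000 Pa, q̄ = 0.0088 kg/kg → 0.0088 × 14000 / 9.8 = 12.57 mm
Layer 88–79 kPa: Δp = 90 hPa = 9000 Pa, q̄ = 0.0063 kg/kg → 0.0063 × 9000 / 9.8 = 5.79 mm
Layer 79–62 kPa: Δp = 170 hPa = 17000 Pa, q̄ = 0.0028 kg/kg → 0.0028 × 17000 / 9.8 = 4.86 mm
Layer 62–58 kPa: Δp = 40 hPa = 4000 Pa, q̄ = 0.0022 kg/kg → 0.0022 × 4000 / 9.8 = 0.90 mm
Layer 58–35 kPa: Δp = 230 hPa = 23000 Pa, q̄ = 0.0018 kg/kg → 0.0018 × 23000 / 9.8 = 4.22 mm
PW = 12.57 + 5.79 + 4.86 + 0.90 + 4.22 = 28.34 ≈ 28.3 mm.
Rainfall = ε × PW = 0.53 × 28.3 = 15.0 mm.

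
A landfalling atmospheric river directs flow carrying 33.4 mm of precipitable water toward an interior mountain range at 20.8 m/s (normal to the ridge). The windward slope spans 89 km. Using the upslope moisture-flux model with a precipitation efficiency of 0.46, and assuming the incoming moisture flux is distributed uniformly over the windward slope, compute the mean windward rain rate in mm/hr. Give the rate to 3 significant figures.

R ≈ 12.9 mm/hr

Incoming column moisture flux per unit ridge length: F = V × PW = 20.8 × 33.4 = 694.72 mm·m/s.
Spread over the 89 km slope with efficiency ε = 0.46: R = ε·F/W = 0.46 × 694.72 / 89000 m = 3.591e-03 mm/s.
R = 3.591e-03 × 3600 = 12.9 mm/hr.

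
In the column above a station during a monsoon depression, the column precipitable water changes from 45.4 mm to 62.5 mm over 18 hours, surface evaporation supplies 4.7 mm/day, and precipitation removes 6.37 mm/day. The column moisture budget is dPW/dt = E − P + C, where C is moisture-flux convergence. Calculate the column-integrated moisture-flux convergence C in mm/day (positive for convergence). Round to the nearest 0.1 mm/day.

C ≈ 24.5 mm/day

dPW/dt = (62.5 − 45.4) mm / (18/24 day) = +22.800 mm/day.
C = dPW/dt − E + P = (+22.800) − 4.7 + 6.37 = 24.5 mm/day.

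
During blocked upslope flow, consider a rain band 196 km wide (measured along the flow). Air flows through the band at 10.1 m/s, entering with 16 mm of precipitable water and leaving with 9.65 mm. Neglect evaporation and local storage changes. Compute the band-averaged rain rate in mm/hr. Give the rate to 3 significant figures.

Column moisture flux per unit crosswind length is F = V × PW.
Inflow: F_in = 10.1 × 16 = 161.6 mm·m/s
Outflow: F_out = 10.1 × 9.65 = 97.465 mm·m/s
Steady-state rate R = (F_in − F_out)/L = (161.6 − 97.465) / 196000 m = 3.272e-04 mm/s.
R = 3.272e-04 × 3600 = 1.18 mm/hr.

R ≈ 1.18 mm/hr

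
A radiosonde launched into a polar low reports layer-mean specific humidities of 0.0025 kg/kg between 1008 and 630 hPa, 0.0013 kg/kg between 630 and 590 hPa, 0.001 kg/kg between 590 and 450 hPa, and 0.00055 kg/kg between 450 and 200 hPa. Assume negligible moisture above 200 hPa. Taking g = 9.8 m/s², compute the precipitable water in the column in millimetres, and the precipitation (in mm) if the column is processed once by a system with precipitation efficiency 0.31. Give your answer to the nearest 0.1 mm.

Precipitable water is the column-integrated vapour mass per unit area: PW = (1/g) Σ q̄ Δp, with q in kg/kg and Δp in Pa (1 kg/m² of water = 1 mm).
Layer 1008–630 hPa: Δp = 378 hPa = 37800 Pa, q̄ = 0.0025 kg/kg → 0.0025 × 37800 / 9.8 = 9.64 mm
Layer 630–590 hPa: Δp = 40 hPa = 4000 Pa, q̄ = 0.0013 kg/kg → 0.0013 × 4000 / 9.8 = 0.53 mm
Layer 590–450 hPa: Δp = 140 hPa = 14000 Pa, q̄ = 0.001 kg/kg → 0.001 × 14000 / 9.8 = 1.43 mm
Layer 450–200 hPa: Δp = 250 hPa = 25000 Pa, q̄ = 0.00055 kg/kg → 0.00055 × 25000 / 9.8 = 1.40 mm
PW = 9.64 + 0.53 + 1.43 + 1.40 = 13.00 ≈ 13.0 mm.
Precipitation = ε × PW = 0.31 × 13.0 = 4.0 mm.

PW ≈ 13.0 mm; precipitation ≈ 4.0 mm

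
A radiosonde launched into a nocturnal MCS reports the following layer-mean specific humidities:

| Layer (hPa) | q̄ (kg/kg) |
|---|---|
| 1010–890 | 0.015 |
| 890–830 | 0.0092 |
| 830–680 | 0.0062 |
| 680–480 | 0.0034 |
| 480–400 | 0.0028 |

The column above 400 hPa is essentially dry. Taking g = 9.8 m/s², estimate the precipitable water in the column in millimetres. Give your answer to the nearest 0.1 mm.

PW ≈ 42.7 mm

Precipitable water is the column-integrated vapour mass per unit area: PW = (1/g) Σ q̄ Δp, with q in kg/kg and Δp in Pa (1 kg/m² of water = 1 mm).
Layer 1010–890 hPa: Δp = 120 hPa = 12000 Pa, q̄ = 0.015 kg/kg → 0.015 × 12000 / 9.8 = 18.37 mm
Layer 890–830 hPa: Δp = 60 hPa = 6000 Pa, q̄ = 0.0092 kg/kg → 0.0092 × 6000 / 9.8 = 5.63 mm
Layer 830–680 hPa: Δp = 150 hPa = 15000 Pa, q̄ = 0.0062 kg/kg → 0.0062 × 15000 / 9.8 = 9.49 mm
Layer 680–480 hPa: Δp = 200 hPa = 20000 Pa, q̄ = 0.0034 kg/kg → 0.0034 × 20000 / 9.8 = 6.94 mm
Layer 480–400 hPa: Δp = 80 hPa = 8000 Pa, q̄ = 0.0028 kg/kg → 0.0028 × 8000 / 9.8 = 2.29 mm
PW = 18.37 + 5.63 + 9.49 + 6.94 + 2.29 = 42.72 ≈ 42.7 mm.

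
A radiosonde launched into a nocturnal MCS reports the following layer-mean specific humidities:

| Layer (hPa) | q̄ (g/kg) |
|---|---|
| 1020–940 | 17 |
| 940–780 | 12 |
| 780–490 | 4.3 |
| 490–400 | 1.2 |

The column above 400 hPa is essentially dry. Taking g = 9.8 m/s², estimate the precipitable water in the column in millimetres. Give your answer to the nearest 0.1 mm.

Precipitable water is the column-integrated vapour mass per unit area: PW = (1/g) Σ q̄ Δp, with q in kg/kg and Δp in Pa (1 kg/m² of water = 1 mm).
Layer 1020–940 hPa: Δp = 80 hPa = 8000 Pa, q̄ = 0.017 kg/kg → 0.017 × 8000 / 9.8 = 13.88 mm
Layer 940–780 hPa: Δp = 160 hPa = 16000 Pa, q̄ = 0.012 kg/kg → 0.012 × 16000 / 9.8 = 19.59 mm
Layer 780–490 hPa: Δp = 290 hPa = 29000 Pa, q̄ = 0.0043 kg/kg → 0.0043 × 29000 / 9.8 = 12.72 mm
Layer 490–400 hPa: Δp = 90 hPa = 9000 Pa, q̄ = 0.0012 kg/kg → 0.0012 × 9000 / 9.8 = 1.10 mm
PW = 13.88 + 19.59 + 12.72 + 1.10 = 47.29 ≈ 47.3 mm.

PW ≈ 47.3 mm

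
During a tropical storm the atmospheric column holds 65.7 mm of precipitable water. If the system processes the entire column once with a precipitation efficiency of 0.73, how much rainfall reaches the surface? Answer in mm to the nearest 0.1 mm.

Rainfall = ε × PW = 0.73 × 65.7 = 48.0 mm.

rainfall ≈ 48.0 mm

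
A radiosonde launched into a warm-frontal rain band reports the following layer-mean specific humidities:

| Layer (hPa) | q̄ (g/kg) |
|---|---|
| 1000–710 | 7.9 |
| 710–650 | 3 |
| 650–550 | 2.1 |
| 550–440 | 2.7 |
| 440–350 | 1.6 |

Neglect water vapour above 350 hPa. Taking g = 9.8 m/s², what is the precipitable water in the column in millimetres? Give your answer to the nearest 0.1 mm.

Precipitable water is the column-integrated vapour mass per unit area: PW = (1/g) Σ q̄ Δp, with q in kg/kg and Δp in Pa (1 kg/m² of water = 1 mm).
Layer 1000–710 hPa: Δp = 290 hPa = 29000 Pa, q̄ = 0.0079 kg/kg → 0.0079 × 29000 / 9.8 = 23.38 mm
Layer 710–650 hPa: Δp = 60 hPa = 6000 Pa, q̄ = 0.003 kg/kg → 0.003 × 6000 / 9.8 = 1.84 mm
Layer 650–550 hPa: Δp = 100 hPa = 10000 Pa, q̄ = 0.0021 kg/kg → 0.0021 × 10000 / 9.8 = 2.14 mm
Layer 550–440 hPa: Δp = 110 hPa = 11000 Pa, q̄ = 0.0027 kg/kg → 0.0027 × 11000 / 9.8 = 3.03 mm
Layer 440–350 hPa: Δp = 90 hPa = 9000 Pa, q̄ = 0.0016 kg/kg → 0.0016 × 9000 / 9.8 = 1.47 mm
PW = 23.38 + 1.84 + 2.14 + 3.03 + 1.47 = 31.86 ≈ 31.9 mm.

PW ≈ 31.9 mm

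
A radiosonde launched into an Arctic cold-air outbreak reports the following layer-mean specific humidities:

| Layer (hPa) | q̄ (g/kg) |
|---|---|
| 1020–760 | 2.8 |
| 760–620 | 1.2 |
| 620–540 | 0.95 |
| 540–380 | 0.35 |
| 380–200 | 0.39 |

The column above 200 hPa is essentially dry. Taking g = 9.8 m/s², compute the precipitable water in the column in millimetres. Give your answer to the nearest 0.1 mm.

PW ≈ 11.2 mm

Precipitable water is the column-integrated vapour mass per unit area: PW = (1/g) Σ q̄ Δp, with q in kg/kg and Δp in Pa (1 kg/m² of water = 1 mm).
Layer 1020–760 hPa: Δp = 260 hPa = 26000 Pa, q̄ = 0.0028 kg/kg → 0.0028 × 26000 / 9.8 = 7.43 mm
Layer 760–620 hPa: Δp = 140 hPa = 14000 Pa, q̄ = 0.0012 kg/kg → 0.0012 × 14000 / 9.8 = 1.71 mm
Layer 620–540 hPa: Δp = 80 hPa = 8000 Pa, q̄ = 0.00095 kg/kg → 0.00095 × 8000 / 9.8 = 0.78 mm
Layer 540–380 hPa: Δp = 160 hPa = 16000 Pa, q̄ = 0.00035 kg/kg → 0.00035 × 16000 / 9.8 = 0.57 mm
Layer 380–200 hPa: Δp = 180 hPa = 18000 Pa, q̄ = 0.00039 kg/kg → 0.00039 × 18000 / 9.8 = 0.72 mm
PW = 7.43 + 1.71 + 0.78 + 0.57 + 0.72 = 11.21 ≈ 11.2 mm.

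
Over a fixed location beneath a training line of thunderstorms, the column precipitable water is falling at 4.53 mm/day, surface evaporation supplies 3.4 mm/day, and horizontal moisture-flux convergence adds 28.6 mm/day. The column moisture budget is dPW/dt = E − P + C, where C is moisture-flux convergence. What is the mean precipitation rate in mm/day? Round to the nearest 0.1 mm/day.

P ≈ 36.5 mm/day

dPW/dt = -4.53 mm/day.
P = E + C − dPW/dt = 3.4 + (28.6) − (-4.53) = 36.5 mm/day.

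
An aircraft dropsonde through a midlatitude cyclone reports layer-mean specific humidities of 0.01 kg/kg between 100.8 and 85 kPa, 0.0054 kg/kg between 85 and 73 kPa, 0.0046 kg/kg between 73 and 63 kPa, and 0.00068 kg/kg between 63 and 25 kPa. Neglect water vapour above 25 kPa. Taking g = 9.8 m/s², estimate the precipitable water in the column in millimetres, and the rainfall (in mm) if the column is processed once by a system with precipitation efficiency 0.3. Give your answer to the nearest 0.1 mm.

Precipitable water is the column-integrated vapour mass per unit area: PW = (1/g) Σ q̄ Δp, with q in kg/kg and Δp in Pa (1 kg/m² of water = 1 mm).
Layer 100.8–85 kPa: Δp = 158 hPa = 15800 Pa, q̄ = 0.01 kg/kg → 0.01 × 15800 / 9.8 = 16.12 mm
Layer 85–73 kPa: Δp = 120 hPa = 12000 Pa, q̄ = 0.0054 kg/kg → 0.0054 × 12000 / 9.8 = 6.61 mm
Layer 73–63 kPa: Δp = 100 hPa = 10000 Pa, q̄ = 0.0046 kg/kg → 0.0046 × 10000 / 9.8 = 4.69 mm
Layer 63–25 kPa: Δp = 380 hPa = 38000 Pa, q̄ = 0.00068 kg/kg → 0.00068 × 38000 / 9.8 = 2.64 mm
PW = 16.12 + 6.61 + 4.69 + 2.64 = 30.06 ≈ 30.1 mm.
Rainfall = ε × PW = 0.3 × 30.1 = 9.0 mm.

PW ≈ 30.1 mm; rainfall ≈ 9.0 mm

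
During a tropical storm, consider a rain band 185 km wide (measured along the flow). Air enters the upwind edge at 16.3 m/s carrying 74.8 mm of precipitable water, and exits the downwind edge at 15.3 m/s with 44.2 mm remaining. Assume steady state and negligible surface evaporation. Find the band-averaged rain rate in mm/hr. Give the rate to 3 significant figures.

R ≈ 10.6 mm/hr

Column moisture flux per unit crosswind length is F = V × PW.
Inflow: F_in = 16.3 × 74.8 = 1219.24 mm·m/s
Outflow: F_out = 15.3 × 44.2 = 676.26 mm·m/s
Steady-state rate R = (F_in − F_out)/L = (1219.24 − 676.26) / 185000 m = 2.935e-03 mm/s.
R = 2.935e-03 × 3600 = 10.6 mm/hr.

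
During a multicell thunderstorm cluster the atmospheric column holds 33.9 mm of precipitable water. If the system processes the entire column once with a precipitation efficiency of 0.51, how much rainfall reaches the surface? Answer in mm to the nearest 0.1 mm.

Rainfall = ε × PW = 0.51 × 33.9 = 17.3 mm.

rainfall ≈ 17.3 mm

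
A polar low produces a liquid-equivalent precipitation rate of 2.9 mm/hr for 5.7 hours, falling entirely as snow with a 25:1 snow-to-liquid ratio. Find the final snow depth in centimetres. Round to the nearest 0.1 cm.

snow depth ≈ 41.3 cm

Liquid-equivalent depth = 2.9 × 5.7 = 16.53 mm.
Snow depth = 16.53 mm × 25 = 413.25 mm = 41.3 cm.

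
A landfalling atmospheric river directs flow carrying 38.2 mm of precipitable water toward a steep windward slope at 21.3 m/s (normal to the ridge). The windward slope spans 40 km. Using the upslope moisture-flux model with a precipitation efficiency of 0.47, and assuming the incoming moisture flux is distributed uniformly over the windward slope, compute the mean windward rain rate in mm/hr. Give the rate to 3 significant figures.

R ≈ 34.4 mm/hr

Incoming column moisture flux per unit ridge length: F = V × PW = 21.3 × 38.2 = 813.66 mm·m/s.
Spread over the 40 km slope with efficiency ε = 0.47: R = ε·F/W = 0.47 × 813.66 / 40000 m = 9.561e-03 mm/s.
R = 9.561e-03 × 3600 = 34.4 mm/hr.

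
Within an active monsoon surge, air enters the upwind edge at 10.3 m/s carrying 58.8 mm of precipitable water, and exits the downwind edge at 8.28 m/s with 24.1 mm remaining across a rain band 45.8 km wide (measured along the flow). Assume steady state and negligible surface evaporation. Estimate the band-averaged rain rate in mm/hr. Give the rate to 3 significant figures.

R ≈ 31.9 mm/hr

Column moisture flux per unit crosswind length is F = V × PW.
Inflow: F_in = 10.3 × 58.8 = 605.64 mm·m/s
Outflow: F_out = 8.28 × 24.1 = 199.548 mm·m/s
Steady-state rate R = (F_in − F_out)/L = (605.64 − 199.548) / 45800 m = 8.867e-03 mm/s.
R = 8.867e-03 × 3600 = 31.9 mm/hr.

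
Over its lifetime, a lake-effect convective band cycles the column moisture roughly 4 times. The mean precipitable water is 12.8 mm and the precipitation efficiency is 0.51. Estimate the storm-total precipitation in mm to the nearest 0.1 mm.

Each cycle deposits ε × PW = 0.51 × 12.8 = 6.528 mm.
Over 4 cycles: 4 × 6.528 = 26.1 mm.

precipitation ≈ 26.1 mm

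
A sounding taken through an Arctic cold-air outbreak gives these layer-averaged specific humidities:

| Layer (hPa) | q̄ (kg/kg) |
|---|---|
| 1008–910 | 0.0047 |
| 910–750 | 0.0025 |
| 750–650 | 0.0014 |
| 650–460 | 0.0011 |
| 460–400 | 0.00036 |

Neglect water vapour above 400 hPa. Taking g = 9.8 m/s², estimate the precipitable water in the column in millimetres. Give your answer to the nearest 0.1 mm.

Precipitable water is the column-integrated vapour mass per unit area: PW = (1/g) Σ q̄ Δp, with q in kg/kg and Δp in Pa (1 kg/m² of water = 1 mm).
Layer 1008–910 hPa: Δp = 98 hPa = 9800 Pa, q̄ = 0.0047 kg/kg → 0.0047 × 9800 / 9.8 = 4.70 mm
Layer 910–750 hPa: Δp = 160 hPa = 16000 Pa, q̄ = 0.0025 kg/kg → 0.0025 × 16000 / 9.8 = 4.08 mm
Layer 750–650 hPa: Δp = 100 hPa = 10000 Pa, q̄ = 0.0014 kg/kg → 0.0014 × 10000 / 9.8 = 1.43 mm
Layer 650–460 hPa: Δp = 190 hPa = 19000 Pa, q̄ = 0.0011 kg/kg → 0.0011 × 19000 / 9.8 = 2.13 mm
Layer 460–400 hPa: Δp = 60 hPa = 6000 Pa, q̄ = 0.00036 kg/kg → 0.00036 × 6000 / 9.8 = 0.22 mm
PW = 4.70 + 4.08 + 1.43 + 2.13 + 0.22 = 12.56 ≈ 12.6 mm.

PW ≈ 12.6 mm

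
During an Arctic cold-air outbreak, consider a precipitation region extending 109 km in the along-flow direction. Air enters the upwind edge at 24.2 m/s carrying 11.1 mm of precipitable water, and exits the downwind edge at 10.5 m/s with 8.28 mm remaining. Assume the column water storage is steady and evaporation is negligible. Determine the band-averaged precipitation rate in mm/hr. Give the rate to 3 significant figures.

R ≈ 6.00 mm/hr

Column moisture flux per unit crosswind length is F = V × PW.
Inflow: F_in = 24.2 × 11.1 = 268.62 mm·m/s
Outflow: F_out = 10.5 × 8.28 = 86.94 mm·m/s
Steady-state rate R = (F_in − F_out)/L = (268.62 − 86.94) / 109000 m = 1.667e-03 mm/s.
R = 1.667e-03 × 3600 = 6.00 mm/hr.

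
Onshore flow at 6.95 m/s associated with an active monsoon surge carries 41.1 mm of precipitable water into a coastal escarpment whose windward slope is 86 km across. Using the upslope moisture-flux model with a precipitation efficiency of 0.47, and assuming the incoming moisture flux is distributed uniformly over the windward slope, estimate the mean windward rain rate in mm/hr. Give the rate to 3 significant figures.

Incoming column moisture flux per unit ridge length: F = V × PW = 6.95 × 41.1 = 285.645 mm·m/s.
Spread over the 86 km slope with efficiency ε = 0.47: R = ε·F/W = 0.47 × 285.645 / 86000 m = 1.561e-03 mm/s.
R = 1.561e-03 × 3600 = 5.62 mm/hr.

R ≈ 5.62 mm/hr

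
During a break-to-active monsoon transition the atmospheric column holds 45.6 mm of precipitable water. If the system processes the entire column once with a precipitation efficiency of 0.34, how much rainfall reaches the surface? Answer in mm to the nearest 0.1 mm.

Rainfall = ε × PW = 0.34 × 45.6 = 15.5 mm.

rainfall ≈ 15.5 mm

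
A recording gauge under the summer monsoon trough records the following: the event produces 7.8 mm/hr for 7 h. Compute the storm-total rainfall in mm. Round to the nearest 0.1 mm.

total ≈ 54.6 mm

Total = Σ Rᵢ Δtᵢ = 7.8 × 7
      = 54.6 = 54.6 mm.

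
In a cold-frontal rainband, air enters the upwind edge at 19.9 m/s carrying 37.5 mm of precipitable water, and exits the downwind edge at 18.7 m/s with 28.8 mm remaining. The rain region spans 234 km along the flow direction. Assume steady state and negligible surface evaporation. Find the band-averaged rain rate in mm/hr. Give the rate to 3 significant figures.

R ≈ 3.20 mm/hr

Column moisture flux per unit crosswind length is F = V × PW.
Inflow: F_in = 19.9 × 37.5 = 746.25 mm·m/s
Outflow: F_out = 18.7 × 28.8 = 538.56 mm·m/s
Steady-state rate R = (F_in − F_out)/L = (746.25 − 538.56) / 234000 m = 8.876e-04 mm/s.
R = 8.876e-04 × 3600 = 3.20 mm/hr.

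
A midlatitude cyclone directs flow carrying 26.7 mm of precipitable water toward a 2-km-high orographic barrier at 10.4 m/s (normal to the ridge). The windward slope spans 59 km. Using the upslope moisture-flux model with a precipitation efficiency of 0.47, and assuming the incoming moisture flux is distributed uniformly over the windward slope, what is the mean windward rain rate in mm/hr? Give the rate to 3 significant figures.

Incoming column moisture flux per unit ridge length: F = V × PW = 10.4 × 26.7 = 277.68 mm·m/s.
Spread over the 59 km slope with efficiency ε = 0.47: R = ε·F/W = 0.47 × 277.68 / 59000 m = 2.212e-03 mm/s.
R = 2.212e-03 × 3600 = 7.96 mm/hr.

R ≈ 7.96 mm/hr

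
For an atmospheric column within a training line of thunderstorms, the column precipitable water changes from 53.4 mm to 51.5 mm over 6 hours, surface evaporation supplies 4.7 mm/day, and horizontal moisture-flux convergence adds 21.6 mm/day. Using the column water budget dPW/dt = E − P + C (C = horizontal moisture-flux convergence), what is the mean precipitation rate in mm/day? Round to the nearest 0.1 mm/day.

dPW/dt = (51.5 − 53.4) mm / (6/24 day) = -7.600 mm/day.
P = E + C − dPW/dt = 4.7 + (21.6) − (-7.600) = 33.9 mm/day.

P ≈ 33.9 mm/day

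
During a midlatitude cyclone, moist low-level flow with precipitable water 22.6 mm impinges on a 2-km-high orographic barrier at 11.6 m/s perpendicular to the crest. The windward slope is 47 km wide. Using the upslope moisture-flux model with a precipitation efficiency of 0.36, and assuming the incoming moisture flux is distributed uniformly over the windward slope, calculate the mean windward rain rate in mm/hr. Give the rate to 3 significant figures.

Incoming column moisture flux per unit ridge length: F = V × PW = 11.6 × 22.6 = 262.16 mm·m/s.
Spread over the 47 km slope with efficiency ε = 0.36: R = ε·F/W = 0.36 × 262.16 / 47000 m = 2.008e-03 mm/s.
R = 2.008e-03 × 3600 = 7.23 mm/hr.

R ≈ 7.23 mm/hr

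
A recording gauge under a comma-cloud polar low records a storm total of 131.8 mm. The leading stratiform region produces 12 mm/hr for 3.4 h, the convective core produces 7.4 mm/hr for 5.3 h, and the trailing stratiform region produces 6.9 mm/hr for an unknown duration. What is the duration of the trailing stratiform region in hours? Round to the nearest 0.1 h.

Known phases: 12 × 3.4 + 7.4 × 5.3 = 40.8 + 39.22 = 80.02 mm.
Remaining depth = 131.8 − 80.02 = 51.78 mm.
Duration = 51.78 / 6.9 = 7.5 h.

duration ≈ 7.5 h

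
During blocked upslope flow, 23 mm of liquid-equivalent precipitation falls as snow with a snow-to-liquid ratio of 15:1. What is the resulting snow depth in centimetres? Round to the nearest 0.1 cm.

Snow depth = liquid × ratio = 23 mm × 15 = 345 mm = 34.5 cm.

snow depth ≈ 34.5 cm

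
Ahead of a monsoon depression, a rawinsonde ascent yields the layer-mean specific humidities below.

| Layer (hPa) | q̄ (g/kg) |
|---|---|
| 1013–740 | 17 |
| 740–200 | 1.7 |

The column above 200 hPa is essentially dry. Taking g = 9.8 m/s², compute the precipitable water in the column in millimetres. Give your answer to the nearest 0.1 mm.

PW ≈ 56.7 mm

Precipitable water is the column-integrated vapour mass per unit area: PW = (1/g) Σ q̄ Δp, with q in kg/kg and Δp in Pa (1 kg/m² of water = 1 mm).
Layer 1013–740 hPa: Δp = 273 hPa = 27300 Pa, q̄ = 0.017 kg/kg → 0.017 × 27300 / 9.8 = 47.36 mm
Layer 740–200 hPa: Δp = 540 hPa = 54000 Pa, q̄ = 0.0017 kg/kg → 0.0017 × 54000 / 9.8 = 9.37 mm
PW = 47.36 + 9.37 = 56.73 ≈ 56.7 mm.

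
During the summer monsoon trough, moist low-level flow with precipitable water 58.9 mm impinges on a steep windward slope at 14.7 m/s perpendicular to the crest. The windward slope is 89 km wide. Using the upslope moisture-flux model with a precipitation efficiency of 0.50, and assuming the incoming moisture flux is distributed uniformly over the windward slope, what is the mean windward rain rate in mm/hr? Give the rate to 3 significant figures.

Incoming column moisture flux per unit ridge length: F = V × PW = 14.7 × 58.9 = 865.83 mm·m/s.
Spread over the 89 km slope with efficiency ε = 0.50: R = ε·F/W = 0.50 × 865.83 / 89000 m = 4.864e-03 mm/s.
R = 4.864e-03 × 3600 = 17.5 mm/hr.

R ≈ 17.5 mm/hr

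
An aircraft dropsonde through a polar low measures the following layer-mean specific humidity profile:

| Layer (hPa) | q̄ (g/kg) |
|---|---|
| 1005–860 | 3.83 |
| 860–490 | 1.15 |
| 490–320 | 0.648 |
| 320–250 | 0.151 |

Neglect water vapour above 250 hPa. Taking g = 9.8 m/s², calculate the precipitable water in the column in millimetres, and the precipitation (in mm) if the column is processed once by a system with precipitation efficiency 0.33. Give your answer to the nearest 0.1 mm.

Precipitable water is the column-integrated vapour mass per unit area: PW = (1/g) Σ q̄ Δp, with q in kg/kg and Δp in Pa (1 kg/m² of water = 1 mm).
Layer 1005–860 hPa: Δp = 145 hPa = 14500 Pa, q̄ = 0.00383 kg/kg → 0.00383 × 14500 / 9.8 = 5.67 mm
Layer 860–490 hPa: Δp = 370 hPa = 37000 Pa, q̄ = 0.00115 kg/kg → 0.00115 × 37000 / 9.8 = 4.34 mm
Layer 490–320 hPa: Δp = 170 hPa = 17000 Pa, q̄ = 0.000648 kg/kg → 0.000648 × 17000 / 9.8 = 1.12 mm
Layer 320–250 hPa: Δp = 70 hPa = 7000 Pa, q̄ = 0.000151 kg/kg → 0.000151 × 7000 / 9.8 = 0.11 mm
PW = 5.67 + 4.34 + 1.12 + 0.11 = 11.24 ≈ 11.2 mm.
Precipitation = ε × PW = 0.33 × 11.2 = 3.7 mm.

PW ≈ 11.2 mm; precipitation ≈ 3.7 mm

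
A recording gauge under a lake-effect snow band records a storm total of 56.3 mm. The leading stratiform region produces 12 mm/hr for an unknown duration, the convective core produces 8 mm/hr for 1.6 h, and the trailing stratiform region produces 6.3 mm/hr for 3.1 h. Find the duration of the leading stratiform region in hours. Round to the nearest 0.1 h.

duration ≈ 2.0 h

Known phases: 8 × 1.6 + 6.3 × 3.1 = 12.8 + 19.53 = 32.33 mm.
Remaining depth = 56.3 − 32.33 = 23.97 mm.
Duration = 23.97 / 12 = 2.0 h.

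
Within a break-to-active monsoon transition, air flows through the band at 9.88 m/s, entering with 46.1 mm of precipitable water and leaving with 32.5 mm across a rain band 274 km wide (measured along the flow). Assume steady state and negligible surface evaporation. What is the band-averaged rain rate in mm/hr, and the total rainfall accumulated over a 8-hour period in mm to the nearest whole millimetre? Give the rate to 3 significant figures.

R ≈ 1.77 mm/hr; total ≈ 14 mm

Column moisture flux per unit crosswind length is F = V × PW.
Inflow: F_in = 9.88 × 46.1 = 455.468 mm·m/s
Outflow: F_out = 9.88 × 32.5 = 321.1 mm·m/s
Steady-state rate R = (F_in − F_out)/L = (455.468 − 321.1) / 274000 m = 4.904e-04 mm/s.
R = 4.904e-04 × 3600 = 1.77 mm/hr.
Over 8 h: total = 1.77 × 8 = 14.16 ≈ 14 mm.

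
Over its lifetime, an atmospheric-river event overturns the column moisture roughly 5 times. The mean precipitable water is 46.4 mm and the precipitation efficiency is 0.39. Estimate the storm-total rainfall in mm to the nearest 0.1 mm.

rainfall ≈ 90.5 mm

Each cycle deposits ε × PW = 0.39 × 46.4 = 18.096 mm.
Over 5 cycles: 5 × 18.096 = 90.5 mm.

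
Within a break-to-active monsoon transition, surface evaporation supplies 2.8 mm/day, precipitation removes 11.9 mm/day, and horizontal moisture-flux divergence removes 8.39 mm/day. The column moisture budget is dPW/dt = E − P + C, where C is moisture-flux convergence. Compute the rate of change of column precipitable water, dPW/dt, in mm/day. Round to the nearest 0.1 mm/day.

dPW/dt ≈ -17.5 mm/day

dPW/dt = E − P + C = 2.8 − 11.9 + (-8.39) = -17.5 mm/day.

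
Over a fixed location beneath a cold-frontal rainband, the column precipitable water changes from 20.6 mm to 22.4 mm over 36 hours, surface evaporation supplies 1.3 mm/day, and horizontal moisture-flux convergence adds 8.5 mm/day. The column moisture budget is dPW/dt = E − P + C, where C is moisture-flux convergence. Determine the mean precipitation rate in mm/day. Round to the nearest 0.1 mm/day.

dPW/dt = (22.4 − 20.6) mm / (36/24 day) = +1.200 mm/day.
P = E + C − dPW/dt = 1.3 + (8.5) − (+1.200) = 8.6 mm/day.

P ≈ 8.6 mm/day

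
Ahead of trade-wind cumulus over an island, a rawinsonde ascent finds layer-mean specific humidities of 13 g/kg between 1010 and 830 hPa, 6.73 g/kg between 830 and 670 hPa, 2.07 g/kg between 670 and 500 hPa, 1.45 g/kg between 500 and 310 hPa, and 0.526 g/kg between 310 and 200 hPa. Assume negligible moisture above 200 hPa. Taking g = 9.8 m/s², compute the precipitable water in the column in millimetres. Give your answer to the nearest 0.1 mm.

Precipitable water is the column-integrated vapour mass per unit area: PW = (1/g) Σ q̄ Δp, with q in kg/kg and Δp in Pa (1 kg/m² of water = 1 mm).
Layer 1010–830 hPa: Δp = 180 hPa = 18000 Pa, q̄ = 0.013 kg/kg → 0.013 × 18000 / 9.8 = 23.88 mm
Layer 830–670 hPa: Δp = 160 hPa = 16000 Pa, q̄ = 0.00673 kg/kg → 0.00673 × 16000 / 9.8 = 10.99 mm
Layer 670–500 hPa: Δp = 170 hPa = 17000 Pa, q̄ = 0.00207 kg/kg → 0.00207 × 17000 / 9.8 = 3.59 mm
Layer 500–310 hPa: Δp = 190 hPa = 19000 Pa, q̄ = 0.00145 kg/kg → 0.00145 × 19000 / 9.8 = 2.81 mm
Layer 310–200 hPa: Δp = 110 hPa = 11000 Pa, q̄ = 0.000526 kg/kg → 0.000526 × 11000 / 9.8 = 0.59 mm
PW = 23.88 + 10.99 + 3.59 + 2.81 + 0.59 = 41.86 ≈ 41.9 mm.

PW ≈ 41.9 mm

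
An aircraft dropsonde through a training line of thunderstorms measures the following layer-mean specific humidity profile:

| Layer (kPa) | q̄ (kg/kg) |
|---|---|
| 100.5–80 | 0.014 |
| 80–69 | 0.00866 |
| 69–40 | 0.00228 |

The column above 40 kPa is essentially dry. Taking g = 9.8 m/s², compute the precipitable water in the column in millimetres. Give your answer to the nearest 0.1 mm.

Precipitable water is the column-integrated vapour mass per unit area: PW = (1/g) Σ q̄ Δp, with q in kg/kg and Δp in Pa (1 kg/m² of water = 1 mm).
Layer 100.5–80 kPa: Δp = 205 hPa = 20500 Pa, q̄ = 0.014 kg/kg → 0.014 × 20500 / 9.8 = 29.29 mm
Layer 80–69 kPa: Δp = 110 hPa = 11000 Pa, q̄ = 0.00866 kg/kg → 0.00866 × 11000 / 9.8 = 9.72 mm
Layer 69–40 kPa: Δp = 290 hPa = 29000 Pa, q̄ = 0.00228 kg/kg → 0.00228 × 29000 / 9.8 = 6.75 mm
PW = 29.29 + 9.72 + 6.75 = 45.76 ≈ 45.8 mm.

PW ≈ 45.8 mm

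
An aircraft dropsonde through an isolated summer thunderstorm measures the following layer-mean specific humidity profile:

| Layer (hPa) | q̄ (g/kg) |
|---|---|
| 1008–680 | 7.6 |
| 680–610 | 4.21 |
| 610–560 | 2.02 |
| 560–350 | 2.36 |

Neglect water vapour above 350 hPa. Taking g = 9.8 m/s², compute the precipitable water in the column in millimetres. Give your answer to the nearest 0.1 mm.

Precipitable water is the column-integrated vapour mass per unit area: PW = (1/g) Σ q̄ Δp, with q in kg/kg and Δp in Pa (1 kg/m² of water = 1 mm).
Layer 1008–680 hPa: Δp = 328 hPa = 32800 Pa, q̄ = 0.0076 kg/kg → 0.0076 × 32800 / 9.8 = 25.44 mm
Layer 680–610 hPa: Δp = 70 hPa = 7000 Pa, q̄ = 0.00421 kg/kg → 0.00421 × 7000 / 9.8 = 3.01 mm
Layer 610–560 hPa: Δp = 50 hPa = 5000 Pa, q̄ = 0.00202 kg/kg → 0.00202 × 5000 / 9.8 = 1.03 mm
Layer 560–350 hPa: Δp = 210 hPa = 21000 Pa, q̄ = 0.00236 kg/kg → 0.00236 × 21000 / 9.8 = 5.06 mm
PW = 25.44 + 3.01 + 1.03 + 5.06 = 34.54 ≈ 34.5 mm.

PW ≈ 34.5 mm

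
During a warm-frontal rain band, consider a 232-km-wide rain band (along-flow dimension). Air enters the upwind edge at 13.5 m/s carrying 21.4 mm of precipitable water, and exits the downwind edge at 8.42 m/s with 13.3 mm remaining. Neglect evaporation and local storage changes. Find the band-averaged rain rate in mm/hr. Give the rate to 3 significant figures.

R ≈ 2.75 mm/hr

Column moisture flux per unit crosswind length is F = V × PW.
Inflow: F_in = 13.5 × 21.4 = 288.9 mm·m/s
Outflow: F_out = 8.42 × 13.3 = 111.986 mm·m/s
Steady-state rate R = (F_in − F_out)/L = (288.9 − 111.986) / 232000 m = 7.626e-04 mm/s.
R = 7.626e-04 × 3600 = 2.75 mm/hr.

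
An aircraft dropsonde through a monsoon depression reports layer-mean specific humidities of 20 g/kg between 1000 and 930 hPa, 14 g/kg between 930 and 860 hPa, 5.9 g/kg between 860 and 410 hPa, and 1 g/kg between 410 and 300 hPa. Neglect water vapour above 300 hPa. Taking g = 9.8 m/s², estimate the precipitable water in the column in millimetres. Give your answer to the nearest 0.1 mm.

Precipitable water is the column-integrated vapour mass per unit area: PW = (1/g) Σ q̄ Δp, with q in kg/kg and Δp in Pa (1 kg/m² of water = 1 mm).
Layer 1000–930 hPa: Δp = 70 hPa = 7000 Pa, q̄ = 0.02 kg/kg → 0.02 × 7000 / 9.8 = 14.29 mm
Layer 930–860 hPa: Δp = 70 hPa = 7000 Pa, q̄ = 0.014 kg/kg → 0.014 × 7000 / 9.8 = 10.00 mm
Layer 860–410 hPa: Δp = 450 hPa = 45000 Pa, q̄ = 0.0059 kg/kg → 0.0059 × 45000 / 9.8 = 27.09 mm
Layer 410–300 hPa: Δp = 110 hPa = 11000 Pa, q̄ = 0.001 kg/kg → 0.001 × 11000 / 9.8 = 1.12 mm
PW = 14.29 + 10.00 + 27.09 + 1.12 = 52.50 ≈ 52.5 mm.

PW ≈ 52.5 mm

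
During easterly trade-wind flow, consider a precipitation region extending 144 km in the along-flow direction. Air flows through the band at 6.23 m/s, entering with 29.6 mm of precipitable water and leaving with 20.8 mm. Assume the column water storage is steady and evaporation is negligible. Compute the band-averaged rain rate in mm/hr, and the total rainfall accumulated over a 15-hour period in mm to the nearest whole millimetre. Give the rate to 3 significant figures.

Column moisture flux per unit crosswind length is F = V × PW.
Inflow: F_in = 6.23 × 29.6 = 184.408 mm·m/s
Outflow: F_out = 6.23 × 20.8 = 129.584 mm·m/s
Steady-state rate R = (F_in − F_out)/L = (184.408 − 129.584) / 144000 m = 3.807e-04 mm/s.
R = 3.807e-04 × 3600 = 1.37 mm/hr.
Over 15 h: total = 1.37 × 15 = 20.55 ≈ 21 mm.

R ≈ 1.37 mm/hr; total ≈ 21 mm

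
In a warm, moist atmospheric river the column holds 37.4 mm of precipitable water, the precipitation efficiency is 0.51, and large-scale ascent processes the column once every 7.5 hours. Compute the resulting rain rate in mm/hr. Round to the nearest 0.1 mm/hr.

R ≈ 2.5 mm/hr

Each overturning extracts ε × PW = 0.51 × 37.4 = 19.074 mm.
Rate = ε·PW / τ = 19.074 / 7.5 h = 2.5 mm/hr.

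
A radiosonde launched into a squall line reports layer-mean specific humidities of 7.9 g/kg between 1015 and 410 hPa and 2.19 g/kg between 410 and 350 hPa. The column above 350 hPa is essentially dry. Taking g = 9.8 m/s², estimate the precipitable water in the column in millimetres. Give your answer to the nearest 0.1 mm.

Precipitable water is the column-integrated vapour mass per unit area: PW = (1/g) Σ q̄ Δp, with q in kg/kg and Δp in Pa (1 kg/m² of water = 1 mm).
Layer 1015–410 hPa: Δp = 605 hPa = 60500 Pa, q̄ = 0.0079 kg/kg → 0.0079 × 60500 / 9.8 = 48.77 mm
Layer 410–350 hPa: Δp = 60 hPa = 6000 Pa, q̄ = 0.00219 kg/kg → 0.00219 × 6000 / 9.8 = 1.34 mm
PW = 48.77 + 1.34 = 50.11 ≈ 50.1 mm.

PW ≈ 50.1 mm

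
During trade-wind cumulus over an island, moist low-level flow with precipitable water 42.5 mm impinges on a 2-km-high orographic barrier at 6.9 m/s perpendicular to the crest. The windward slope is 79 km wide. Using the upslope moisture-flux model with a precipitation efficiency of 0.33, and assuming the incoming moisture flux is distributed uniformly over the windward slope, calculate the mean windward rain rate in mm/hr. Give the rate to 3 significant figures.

Incoming column moisture flux per unit ridge length: F = V × PW = 6.9 × 42.5 = 293.25 mm·m/s.
Spread over the 79 km slope with efficiency ε = 0.33: R = ε·F/W = 0.33 × 293.25 / 79000 m = 1.225e-03 mm/s.
R = 1.225e-03 × 3600 = 4.41 mm/hr.

R ≈ 4.41 mm/hr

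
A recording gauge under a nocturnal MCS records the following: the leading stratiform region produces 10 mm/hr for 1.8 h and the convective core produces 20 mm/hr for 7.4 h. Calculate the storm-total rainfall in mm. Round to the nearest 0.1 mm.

total ≈ 166.0 mm

Total = Σ Rᵢ Δtᵢ = 10 × 1.8 + 20 × 7.4
      = 18 + 148 = 166.0 mm.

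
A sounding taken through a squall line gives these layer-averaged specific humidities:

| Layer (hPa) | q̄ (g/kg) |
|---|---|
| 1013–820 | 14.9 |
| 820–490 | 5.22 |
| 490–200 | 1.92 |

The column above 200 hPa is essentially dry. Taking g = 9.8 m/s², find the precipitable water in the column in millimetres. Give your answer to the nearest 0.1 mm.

PW ≈ 52.6 mm

Precipitable water is the column-integrated vapour mass per unit area: PW = (1/g) Σ q̄ Δp, with q in kg/kg and Δp in Pa (1 kg/m² of water = 1 mm).
Layer 1013–820 hPa: Δp = 193 hPa = 19300 Pa, q̄ = 0.0149 kg/kg → 0.0149 × 19300 / 9.8 = 29.34 mm
Layer 820–490 hPa: Δp = 330 hPa = 33000 Pa, q̄ = 0.00522 kg/kg → 0.00522 × 33000 / 9.8 = 17.58 mm
Layer 490–200 hPa: Δp = 290 hPa = 29000 Pa, q̄ = 0.00192 kg/kg → 0.00192 × 29000 / 9.8 = 5.68 mm
PW = 29.34 + 17.58 + 5.68 = 52.60 ≈ 52.6 mm.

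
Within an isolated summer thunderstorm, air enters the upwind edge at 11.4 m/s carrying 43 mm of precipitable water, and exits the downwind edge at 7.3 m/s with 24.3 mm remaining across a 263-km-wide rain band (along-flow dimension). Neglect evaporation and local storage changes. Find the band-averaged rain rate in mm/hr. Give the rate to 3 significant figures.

Column moisture flux per unit crosswind length is F = V × PW.
Inflow: F_in = 11.4 × 43 = 490.2 mm·m/s
Outflow: F_out = 7.3 × 24.3 = 177.39 mm·m/s
Steady-state rate R = (F_in − F_out)/L = (490.2 − 177.39) / 263000 m = 1.189e-03 mm/s.
R = 1.189e-03 × 3600 = 4.28 mm/hr.

R ≈ 4.28 mm/hr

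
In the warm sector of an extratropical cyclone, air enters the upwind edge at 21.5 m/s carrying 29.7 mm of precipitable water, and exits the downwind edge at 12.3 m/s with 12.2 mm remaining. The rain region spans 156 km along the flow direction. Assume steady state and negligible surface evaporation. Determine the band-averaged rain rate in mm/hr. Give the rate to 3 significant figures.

Column moisture flux per unit crosswind length is F = V × PW.
Inflow: F_in = 21.5 × 29.7 = 638.55 mm·m/s
Outflow: F_out = 12.3 × 12.2 = 150.06 mm·m/s
Steady-state rate R = (F_in − F_out)/L = (638.55 − 150.06) / 156000 m = 3.131e-03 mm/s.
R = 3.131e-03 × 3600 = 11.3 mm/hr.

R ≈ 11.3 mm/hr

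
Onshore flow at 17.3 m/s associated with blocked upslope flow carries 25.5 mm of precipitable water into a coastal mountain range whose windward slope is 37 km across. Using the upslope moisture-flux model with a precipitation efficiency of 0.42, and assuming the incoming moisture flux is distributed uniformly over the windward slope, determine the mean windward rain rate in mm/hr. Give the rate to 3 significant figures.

Incoming column moisture flux per unit ridge length: F = V × PW = 17.3 × 25.5 = 441.15 mm·m/s.
Spread over the 37 km slope with efficiency ε = 0.42: R = ε·F/W = 0.42 × 441.15 / 37000 m = 5.008e-03 mm/s.
R = 5.008e-03 × 3600 = 18.0 mm/hr.

R ≈ 18.0 mm/hr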